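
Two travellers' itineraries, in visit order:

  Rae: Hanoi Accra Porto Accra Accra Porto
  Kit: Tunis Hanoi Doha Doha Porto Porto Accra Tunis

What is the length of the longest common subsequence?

One common subsequence of length 3: Hanoi [1,2], then Porto [3,6], then Accra [4,7]. Since dp[6][8] = 3, nothing longer is possible.

3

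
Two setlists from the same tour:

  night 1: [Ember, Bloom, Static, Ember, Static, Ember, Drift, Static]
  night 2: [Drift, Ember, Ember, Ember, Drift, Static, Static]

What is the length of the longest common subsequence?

5

One common subsequence of length 5: Ember (night 1 #1, night 2 #2) → Ember (night 1 #4, night 2 #3) → Ember (night 1 #6, night 2 #4) → Drift (night 1 #7, night 2 #5) → Static (night 1 #8, night 2 #7). dp[8][7] = 5 confirms this is the maximum.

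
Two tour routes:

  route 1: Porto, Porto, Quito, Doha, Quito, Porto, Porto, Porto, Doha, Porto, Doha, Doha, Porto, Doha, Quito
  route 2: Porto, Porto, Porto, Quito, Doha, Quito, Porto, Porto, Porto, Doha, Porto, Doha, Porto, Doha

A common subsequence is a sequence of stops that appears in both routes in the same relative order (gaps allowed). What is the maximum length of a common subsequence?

One common subsequence of length 13: Porto at route 1[1]=route 2[2] → Porto at route 1[2]=route 2[3] → Quito at route 1[3]=route 2[4] → Doha at route 1[4]=route 2[5] → Quito at route 1[5]=route 2[6] → Porto at route 1[6]=route 2[7] → Porto at route 1[7]=route 2[8] → Porto at route 1[8]=route 2[9] → Doha at route 1[9]=route 2[10] → Porto at route 1[10]=route 2[11] → Doha at route 1[12]=route 2[12] → Porto at route 1[13]=route 2[13] → Doha at route 1[14]=route 2[14]. Since dp[15][14] = 13, nothing longer is possible.

13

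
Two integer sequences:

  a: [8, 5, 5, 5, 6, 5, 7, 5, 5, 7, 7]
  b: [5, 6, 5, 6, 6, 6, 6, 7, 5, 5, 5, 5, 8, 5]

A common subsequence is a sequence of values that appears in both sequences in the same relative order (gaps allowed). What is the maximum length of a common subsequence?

Match 5 (a #2, b #3), then 5 (a #3, b #9), then 5 (a #4, b #10), then 5 (a #6, b #11), then 5 (a #8, b #12), then 5 (a #9, b #14) — 6 values in the same relative order in both. The LCS DP gives dp[11][14] = 6, so this is optimal.

6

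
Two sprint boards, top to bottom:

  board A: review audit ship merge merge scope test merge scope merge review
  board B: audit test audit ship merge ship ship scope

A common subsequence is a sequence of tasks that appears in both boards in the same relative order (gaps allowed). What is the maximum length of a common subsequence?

4

Taking audit (board A #2, board B #3), then ship (board A #3, board B #4), then merge (board A #4, board B #5), then scope (board A #9, board B #8) gives a common subsequence of length 4. Since dp[11][8] = 4, nothing longer is possible.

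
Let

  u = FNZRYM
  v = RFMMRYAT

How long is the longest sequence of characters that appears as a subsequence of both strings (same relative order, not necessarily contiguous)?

Pick F at u[1]=v[2], R at u[4]=v[5], Y at u[5]=v[6]; all 3 characters appear in both, in order. The LCS DP gives dp[6][8] = 3, so this is optimal.

3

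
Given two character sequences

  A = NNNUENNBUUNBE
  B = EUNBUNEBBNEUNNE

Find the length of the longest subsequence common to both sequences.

7

Taking N at A[1]=B[3], N at A[2]=B[6], N at A[3]=B[10], U at A[4]=B[12], N at A[7]=B[13], N at A[11]=B[14], E at A[13]=B[15] gives a common subsequence of length 7. Since dp[13][15] = 7, nothing longer is possible.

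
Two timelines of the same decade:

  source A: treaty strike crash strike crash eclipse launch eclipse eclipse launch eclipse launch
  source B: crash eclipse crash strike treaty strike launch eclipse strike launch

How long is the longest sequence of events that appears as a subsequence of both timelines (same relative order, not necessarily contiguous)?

5

Taking treaty [1,5] → strike [4,6] → launch [7,7] → eclipse [8,8] → launch [12,10] gives a common subsequence of length 5, and the DP table's final entry dp[12][10] is also 5, so no common subsequence is longer.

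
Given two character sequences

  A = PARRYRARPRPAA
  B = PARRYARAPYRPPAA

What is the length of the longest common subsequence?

12

Pick P [1,1], then A [2,2], then R [3,3], then R [4,4], then Y [5,5], then R [6,7], then A [7,8], then R [8,11], then P [9,12], then P [11,13], then A [12,14], then A [13,15]; all 12 characters appear in both, in order. Since dp[13][15] = 12, nothing longer is possible.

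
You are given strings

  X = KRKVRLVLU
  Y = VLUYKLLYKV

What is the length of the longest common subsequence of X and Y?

3

Match K at X[1]=Y[5]; then K at X[3]=Y[9]; then V at X[7]=Y[10] — 3 characters in the same relative order in both. Since dp[9][10] = 3, nothing longer is possible.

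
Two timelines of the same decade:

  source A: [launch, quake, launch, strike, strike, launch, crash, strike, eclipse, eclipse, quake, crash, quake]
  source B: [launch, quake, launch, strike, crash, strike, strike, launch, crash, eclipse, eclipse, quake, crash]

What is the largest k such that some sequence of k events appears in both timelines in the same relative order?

Match launch (source A #1, source B #1), quake (source A #2, source B #2), launch (source A #3, source B #3), strike (source A #4, source B #6), strike (source A #5, source B #7), launch (source A #6, source B #8), crash (source A #7, source B #9), eclipse (source A #9, source B #10), eclipse (source A #10, source B #11), quake (source A #11, source B #12), crash (source A #12, source B #13) — 11 events in the same relative order in both. dp[13][13] = 11 confirms this is the maximum.

11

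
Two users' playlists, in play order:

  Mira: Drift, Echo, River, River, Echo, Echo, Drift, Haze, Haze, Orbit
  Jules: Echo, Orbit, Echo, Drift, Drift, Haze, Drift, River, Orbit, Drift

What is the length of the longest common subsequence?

5

Taking Echo at Mira[2]=Jules[1] → Echo at Mira[5]=Jules[3] → Drift at Mira[7]=Jules[5] → Haze at Mira[8]=Jules[6] → Orbit at Mira[10]=Jules[9] gives a common subsequence of length 5. The LCS DP gives dp[10][10] = 5, so this is optimal.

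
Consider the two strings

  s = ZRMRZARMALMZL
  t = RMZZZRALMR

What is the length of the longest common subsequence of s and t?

One common subsequence of length 7: R (s #2, t #1), M (s #3, t #2), Z (s #5, t #5), R (s #7, t #6), A (s #9, t #7), L (s #10, t #8), M (s #11, t #9). Since dp[13][10] = 7, nothing longer is possible.

7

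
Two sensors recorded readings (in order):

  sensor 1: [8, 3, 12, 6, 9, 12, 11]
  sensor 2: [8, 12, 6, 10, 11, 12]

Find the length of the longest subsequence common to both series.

Match 8 (sensor 1 #1, sensor 2 #1), 12 (sensor 1 #3, sensor 2 #2), 6 (sensor 1 #4, sensor 2 #3), 12 (sensor 1 #6, sensor 2 #6) — 4 values in the same relative order in both. Since dp[7][6] = 4, nothing longer is possible.

4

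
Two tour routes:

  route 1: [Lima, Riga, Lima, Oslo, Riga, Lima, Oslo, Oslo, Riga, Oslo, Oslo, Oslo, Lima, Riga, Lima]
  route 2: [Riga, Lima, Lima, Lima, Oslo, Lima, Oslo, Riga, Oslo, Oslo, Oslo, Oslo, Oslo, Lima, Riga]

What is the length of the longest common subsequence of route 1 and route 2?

Taking Lima [1,4] → Lima [3,6] → Oslo [4,7] → Riga [5,8] → Oslo [7,9] → Oslo [8,10] → Oslo [10,11] → Oslo [11,12] → Oslo [12,13] → Lima [13,14] → Riga [14,15] gives a common subsequence of length 11. The LCS DP gives dp[15][15] = 11, so this is optimal.

11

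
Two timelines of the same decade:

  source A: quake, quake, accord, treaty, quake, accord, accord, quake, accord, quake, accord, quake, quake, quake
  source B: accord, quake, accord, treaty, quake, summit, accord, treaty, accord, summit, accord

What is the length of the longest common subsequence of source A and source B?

One common subsequence of length 7: quake at source A[2]=source B[2], accord at source A[3]=source B[3], treaty at source A[4]=source B[4], quake at source A[5]=source B[5], accord at source A[6]=source B[7], accord at source A[7]=source B[9], accord at source A[11]=source B[11], and the DP table's final entry dp[14][11] is also 7, so no common subsequence is longer.

7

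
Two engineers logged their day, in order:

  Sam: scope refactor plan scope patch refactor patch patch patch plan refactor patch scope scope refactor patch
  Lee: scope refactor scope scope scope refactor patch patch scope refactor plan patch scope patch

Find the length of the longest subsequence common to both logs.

Taking scope [1,1], then refactor [2,2], then scope [4,5], then refactor [6,6], then patch [7,7], then patch [8,8], then plan [10,11], then patch [12,12], then scope [14,13], then patch [16,14] gives a common subsequence of length 10. dp[16][14] = 10 confirms this is the maximum.

10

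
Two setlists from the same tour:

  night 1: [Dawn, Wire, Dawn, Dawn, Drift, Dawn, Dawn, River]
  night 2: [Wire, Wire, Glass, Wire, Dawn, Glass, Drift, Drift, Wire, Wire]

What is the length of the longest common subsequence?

3

Pick Wire [2,4]; then Dawn [3,5]; then Drift [5,8]; all 3 songs appear in both, in order, and the DP table's final entry dp[8][10] is also 3, so no common subsequence is longer.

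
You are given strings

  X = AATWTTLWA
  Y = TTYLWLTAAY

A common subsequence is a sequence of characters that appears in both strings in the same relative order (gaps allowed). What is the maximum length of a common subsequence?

5

Pick T [3,1] → T [5,2] → L [7,4] → W [8,5] → A [9,9]; all 5 characters appear in both, in order. The LCS DP gives dp[9][10] = 5, so this is optimal.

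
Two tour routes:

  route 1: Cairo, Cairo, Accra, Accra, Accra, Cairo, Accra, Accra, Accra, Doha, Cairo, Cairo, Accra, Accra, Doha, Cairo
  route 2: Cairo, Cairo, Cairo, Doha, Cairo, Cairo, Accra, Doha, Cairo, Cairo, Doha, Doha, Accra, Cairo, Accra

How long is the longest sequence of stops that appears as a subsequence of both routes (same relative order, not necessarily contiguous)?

One common subsequence of length 9: Cairo at route 1[1]=route 2[3], Cairo at route 1[2]=route 2[5], Cairo at route 1[6]=route 2[6], Accra at route 1[9]=route 2[7], Doha at route 1[10]=route 2[8], Cairo at route 1[11]=route 2[9], Cairo at route 1[12]=route 2[10], Accra at route 1[13]=route 2[13], Accra at route 1[14]=route 2[15]. Since dp[16][15] = 9, nothing longer is possible.

9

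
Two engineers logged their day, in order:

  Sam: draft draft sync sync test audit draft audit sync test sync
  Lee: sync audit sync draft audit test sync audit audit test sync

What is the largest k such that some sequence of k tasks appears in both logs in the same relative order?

Pick sync at Sam[3]=Lee[1] → sync at Sam[4]=Lee[3] → test at Sam[5]=Lee[6] → audit at Sam[6]=Lee[8] → audit at Sam[8]=Lee[9] → test at Sam[10]=Lee[10] → sync at Sam[11]=Lee[11]; all 7 tasks appear in both, in order. dp[11][11] = 7 confirms this is the maximum.

7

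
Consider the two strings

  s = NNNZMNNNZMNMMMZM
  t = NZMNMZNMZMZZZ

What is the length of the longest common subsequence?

One common subsequence of length 9: N [3,1] → Z [4,2] → M [5,3] → N [6,4] → Z [9,6] → N [11,7] → M [12,8] → M [13,10] → Z [15,13], and the DP table's final entry dp[16][13] is also 9, so no common subsequence is longer.

9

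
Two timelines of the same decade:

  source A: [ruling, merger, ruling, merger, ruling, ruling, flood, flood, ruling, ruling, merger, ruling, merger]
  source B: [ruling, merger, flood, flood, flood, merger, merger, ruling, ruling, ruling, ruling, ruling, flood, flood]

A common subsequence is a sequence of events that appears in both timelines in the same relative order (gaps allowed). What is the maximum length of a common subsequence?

One common subsequence of length 8: ruling [1,1] → merger [2,6] → merger [4,7] → ruling [5,8] → ruling [6,9] → ruling [9,10] → ruling [10,11] → ruling [12,12]. dp[13][14] = 8 confirms this is the maximum.

8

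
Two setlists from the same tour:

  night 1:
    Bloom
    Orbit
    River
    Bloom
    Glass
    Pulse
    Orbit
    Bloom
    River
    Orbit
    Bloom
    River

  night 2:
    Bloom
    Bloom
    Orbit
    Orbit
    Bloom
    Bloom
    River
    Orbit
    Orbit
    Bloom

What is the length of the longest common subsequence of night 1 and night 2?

One common subsequence of length 7: Bloom at night 1[1]=night 2[2]; then Orbit at night 1[2]=night 2[4]; then Bloom at night 1[4]=night 2[5]; then Bloom at night 1[8]=night 2[6]; then River at night 1[9]=night 2[7]; then Orbit at night 1[10]=night 2[9]; then Bloom at night 1[11]=night 2[10]. dp[12][10] = 7 confirms this is the maximum.

7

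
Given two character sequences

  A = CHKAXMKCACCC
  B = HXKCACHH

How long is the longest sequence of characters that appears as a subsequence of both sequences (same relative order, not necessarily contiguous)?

6

Let dp[i][j] be the LCS length of the first i characters of A and the first j characters of B. dp[i][j] = dp[i-1][j-1]+1 when the i-th and j-th characters match, else max(dp[i-1][j], dp[i][j-1]).
    ·  H  X  K  C  A  C  H  H
 ·  0  0  0  0  0  0  0  0  0
 C  0  0  0  0  1  1  1  1  1
 H  0  1  1  1  1  1  1  2  2
 K  0  1  1  2  2  2  2  2  2
 A  0  1  1  2  2  3  3  3  3
 X  0  1  2  2  2  3  3  3  3
 M  0  1  2  2  2  3  3  3  3
 K  0  1  2  3  3  3  3  3  3
 C  0  1  2  3  4  4  4  4  4
 A  0  1  2  3  4  5  5  5  5
 C  0  1  2  3  4  5  6  6  6
 C  0  1  2  3  4  5  6  6  6
 C  0  1  2  3  4  5  6  6  6
dp[12][8] = 6. One LCS (by backtracking along matches): HXKCAC.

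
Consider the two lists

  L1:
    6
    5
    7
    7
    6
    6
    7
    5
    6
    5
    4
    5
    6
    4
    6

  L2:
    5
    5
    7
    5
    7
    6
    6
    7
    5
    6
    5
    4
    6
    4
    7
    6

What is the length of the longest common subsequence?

13

One common subsequence of length 13: 5 at L1[2]=L2[2]; then 7 at L1[3]=L2[3]; then 7 at L1[4]=L2[5]; then 6 at L1[5]=L2[6]; then 6 at L1[6]=L2[7]; then 7 at L1[7]=L2[8]; then 5 at L1[8]=L2[9]; then 6 at L1[9]=L2[10]; then 5 at L1[10]=L2[11]; then 4 at L1[11]=L2[12]; then 6 at L1[13]=L2[13]; then 4 at L1[14]=L2[14]; then 6 at L1[15]=L2[16], and the DP table's final entry dp[15][16] is also 13, so no common subsequence is longer.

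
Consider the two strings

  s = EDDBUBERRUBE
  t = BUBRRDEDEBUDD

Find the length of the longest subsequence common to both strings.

Match B at s[4]=t[1]; then U at s[5]=t[2]; then B at s[6]=t[3]; then R at s[8]=t[4]; then R at s[9]=t[5]; then U at s[10]=t[11] — 6 characters in the same relative order in both. Since dp[12][13] = 6, nothing longer is possible.

6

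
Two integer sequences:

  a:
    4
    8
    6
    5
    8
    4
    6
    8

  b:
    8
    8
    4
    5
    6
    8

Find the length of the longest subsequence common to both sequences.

5

Let dp[i][j] be the LCS length of the first i values of a and the first j values of b. dp[i][j] = dp[i-1][j-1]+1 when the i-th and j-th values match, else max(dp[i-1][j], dp[i][j-1]).
    ·  8  8  4  5  6  8
 ·  0  0  0  0  0  0  0
 4  0  0  0  1  1  1  1
 8  0  1  1  1  1  1  2
 6  0  1  1  1  1  2  2
 5  0  1  1  1  2  2  2
 8  0  1  2  2  2  2  3
 4  0  1  2  3  3  3  3
 6  0  1  2  3  3  4  4
 8  0  1  2  3  3  4  5
dp[8][6] = 5. One LCS (by backtracking along matches): 8, 8, 4, 6, 8.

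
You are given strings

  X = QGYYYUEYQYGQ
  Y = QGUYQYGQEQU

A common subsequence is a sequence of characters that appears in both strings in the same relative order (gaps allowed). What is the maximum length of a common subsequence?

8

Let dp[i][j] be the LCS length of the first i characters of X and the first j characters of Y. dp[i][j] = dp[i-1][j-1]+1 when the i-th and j-th characters match, else max(dp[i-1][j], dp[i][j-1]).
    ·  Q  G  U  Y  Q  Y  G  Q  E  Q  U
 ·  0  0  0  0  0  0  0  0  0  0  0  0
 Q  0  1  1  1  1  1  1  1  1  1  1  1
 G  0  1  2  2  2  2  2  2  2  2  2  2
 Y  0  1  2  2  3  3  3  3  3  3  3  3
 Y  0  1  2  2  3  3  4  4  4  4  4  4
 Y  0  1  2  2  3  3  4  4  4  4  4  4
 U  0  1  2  3  3  3  4  4  4  4  4  5
 E  0  1  2  3  3  3  4  4  4  5  5  5
 Y  0  1  2  3  4  4  4  4  4  5  5  5
 Q  0  1  2  3  4  5  5  5  5  5  6  6
 Y  0  1  2  3  4  5  6  6  6  6  6  6
 G  0  1  2  3  4  5  6  7  7  7  7  7
 Q  0  1  2  3  4  5  6  7  8  8  8  8
dp[12][11] = 8. One LCS (by backtracking along matches): QGUYQYGQ.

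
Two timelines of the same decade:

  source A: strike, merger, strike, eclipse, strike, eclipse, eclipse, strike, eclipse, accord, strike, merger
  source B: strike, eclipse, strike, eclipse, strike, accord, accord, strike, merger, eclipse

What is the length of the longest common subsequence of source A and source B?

8

Pick strike [3,1], then eclipse [4,2], then strike [5,3], then eclipse [7,4], then strike [8,5], then accord [10,7], then strike [11,8], then merger [12,9]; all 8 events appear in both, in order. Since dp[12][10] = 8, nothing longer is possible.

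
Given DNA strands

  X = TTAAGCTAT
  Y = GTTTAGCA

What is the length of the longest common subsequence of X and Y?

6

Let dp[i][j] be the LCS length of the first i bases of X and the first j bases of Y. dp[i][j] = dp[i-1][j-1]+1 when the i-th and j-th bases match, else max(dp[i-1][j], dp[i][j-1]).
    ·  G  T  T  T  A  G  C  A
 ·  0  0  0  0  0  0  0  0  0
 T  0  0  1  1  1  1  1  1  1
 T  0  0  1  2  2  2  2  2  2
 A  0  0  1  2  2  3  3  3  3
 A  0  0  1  2  2  3  3  3  4
 G  0  1  1  2  2  3  4  4  4
 C  0  1  1  2  2  3  4  5  5
 T  0  1  2  2  3  3  4  5  5
 A  0  1  2  2  3  4  4  5  6
 T  0  1  2  3  3  4  4  5  6
dp[9][8] = 6. One LCS (by backtracking along matches): TTAGCA.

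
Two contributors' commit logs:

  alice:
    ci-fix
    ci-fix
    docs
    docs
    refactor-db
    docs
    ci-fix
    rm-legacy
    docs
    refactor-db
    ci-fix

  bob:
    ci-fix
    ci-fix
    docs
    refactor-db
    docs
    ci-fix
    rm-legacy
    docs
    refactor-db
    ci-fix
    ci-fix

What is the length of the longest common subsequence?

Match ci-fix (alice #1, bob #1); then ci-fix (alice #2, bob #2); then docs (alice #4, bob #3); then refactor-db (alice #5, bob #4); then docs (alice #6, bob #5); then ci-fix (alice #7, bob #6); then rm-legacy (alice #8, bob #7); then docs (alice #9, bob #8); then refactor-db (alice #10, bob #9); then ci-fix (alice #11, bob #11) — 10 commits in the same relative order in both, and the DP table's final entry dp[11][11] is also 10, so no common subsequence is longer.

10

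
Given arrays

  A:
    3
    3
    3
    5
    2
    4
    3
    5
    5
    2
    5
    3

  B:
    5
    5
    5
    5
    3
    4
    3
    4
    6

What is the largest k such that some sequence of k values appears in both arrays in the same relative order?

Let dp[i][j] be the LCS length of the first i values of A and the first j values of B. dp[i][j] = dp[i-1][j-1]+1 when the i-th and j-th values match, else max(dp[i-1][j], dp[i][j-1]).
    ·  5  5  5  5  3  4  3  4  6
 ·  0  0  0  0  0  0  0  0  0  0
 3  0  0  0  0  0  1  1  1  1  1
 3  0  0  0  0  0  1  1  2  2  2
 3  0  0  0  0  0  1  1  2  2  2
 5  0  1  1  1  1  1  1  2  2  2
 2  0  1  1  1  1  1  1  2  2  2
 4  0  1  1  1  1  1  2  2  3  3
 3  0  1  1  1  1  2  2  3  3  3
 5  0  1  2  2  2  2  2  3  3  3
 5  0  1  2  3  3  3  3  3  3  3
 2  0  1  2  3  3  3  3  3  3  3
 5  0  1  2  3  4  4  4  4  4  4
 3  0  1  2  3  4  5  5  5  5  5
dp[12][9] = 5. One LCS (by backtracking along matches): 5, 5, 5, 5, 3.

5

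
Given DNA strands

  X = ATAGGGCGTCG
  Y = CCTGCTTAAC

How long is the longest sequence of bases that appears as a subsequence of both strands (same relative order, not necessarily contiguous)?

5

Let dp[i][j] be the LCS length of the first i bases of X and the first j bases of Y. dp[i][j] = dp[i-1][j-1]+1 when the i-th and j-th bases match, else max(dp[i-1][j], dp[i][j-1]).
    ·  C  C  T  G  C  T  T  A  A  C
 ·  0  0  0  0  0  0  0  0  0  0  0
 A  0  0  0  0  0  0  0  0  1  1  1
 T  0  0  0  1  1  1  1  1  1  1  1
 A  0  0  0  1  1  1  1  1  2  2  2
 G  0  0  0  1  2  2  2  2  2  2  2
 G  0  0  0  1  2  2  2  2  2  2  2
 G  0  0  0  1  2  2  2  2  2  2  2
 C  0  1  1  1  2  3  3  3  3  3  3
 G  0  1  1  1  2  3  3  3  3  3  3
 T  0  1  1  2  2  3  4  4  4  4  4
 C  0  1  2  2  2  3  4  4  4  4  5
 G  0  1  2  2  3  3  4  4  4  4  5
dp[11][10] = 5. One LCS (by backtracking along matches): TGCTC.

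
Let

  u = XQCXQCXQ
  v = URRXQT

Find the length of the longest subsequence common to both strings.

2

Let dp[i][j] be the LCS length of the first i characters of u and the first j characters of v. dp[i][j] = dp[i-1][j-1]+1 when the i-th and j-th characters match, else max(dp[i-1][j], dp[i][j-1]).
    ·  U  R  R  X  Q  T
 ·  0  0  0  0  0  0  0
 X  0  0  0  0  1  1  1
 Q  0  0  0  0  1  2  2
 C  0  0  0  0  1  2  2
 X  0  0  0  0  1  2  2
 Q  0  0  0  0  1  2  2
 C  0  0  0  0  1  2  2
 X  0  0  0  0  1  2  2
 Q  0  0  0  0  1  2  2
dp[8][6] = 2. One LCS (by backtracking along matches): XQ.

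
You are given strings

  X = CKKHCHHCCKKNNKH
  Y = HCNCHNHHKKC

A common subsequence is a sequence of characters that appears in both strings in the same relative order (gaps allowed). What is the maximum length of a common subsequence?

6

One common subsequence of length 6: C at X[1]=Y[4], then H at X[4]=Y[5], then H at X[6]=Y[7], then H at X[7]=Y[8], then K at X[10]=Y[9], then K at X[11]=Y[10]. dp[15][11] = 6 confirms this is the maximum.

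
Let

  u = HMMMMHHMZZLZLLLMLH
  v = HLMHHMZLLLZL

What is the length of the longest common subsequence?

Match H (u #1, v #1), then M (u #5, v #3), then H (u #6, v #4), then H (u #7, v #5), then M (u #8, v #6), then Z (u #10, v #7), then L (u #11, v #8), then L (u #13, v #9), then L (u #14, v #10), then L (u #17, v #12) — 10 characters in the same relative order in both. dp[18][12] = 10 confirms this is the maximum.

10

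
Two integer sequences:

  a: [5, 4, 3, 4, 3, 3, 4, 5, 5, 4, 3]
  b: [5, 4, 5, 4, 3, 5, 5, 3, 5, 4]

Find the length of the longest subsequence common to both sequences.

Let dp[i][j] be the LCS length of the first i values of a and the first j values of b. dp[i][j] = dp[i-1][j-1]+1 when the i-th and j-th values match, else max(dp[i-1][j], dp[i][j-1]).
    ·  5  4  5  4  3  5  5  3  5  4
 ·  0  0  0  0  0  0  0  0  0  0  0
 5  0  1  1  1  1  1  1  1  1  1  1
 4  0  1  2  2  2  2  2  2  2  2  2
 3  0  1  2  2  2  3  3  3  3  3  3
 4  0  1  2  2  3  3  3  3  3  3  4
 3  0  1  2  2  3  4  4  4  4  4  4
 3  0  1  2  2  3  4  4  4  5  5  5
 4  0  1  2  2  3  4  4  4  5  5  6
 5  0  1  2  3  3  4  5  5  5  6  6
 5  0  1  2  3  3  4  5  6  6  6  6
 4  0  1  2  3  4  4  5  6  6  6  7
 3  0  1  2  3  4  5  5  6  7  7  7
dp[11][10] = 7. One LCS (by backtracking along matches): 5, 4, 4, 3, 3, 5, 4.

7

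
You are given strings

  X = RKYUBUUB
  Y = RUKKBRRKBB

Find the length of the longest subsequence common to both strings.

Let dp[i][j] be the LCS length of the first i characters of X and the first j characters of Y. dp[i][j] = dp[i-1][j-1]+1 when the i-th and j-th characters match, else max(dp[i-1][j], dp[i][j-1]).
    ·  R  U  K  K  B  R  R  K  B  B
 ·  0  0  0  0  0  0  0  0  0  0  0
 R  0  1  1  1  1  1  1  1  1  1  1
 K  0  1  1  2  2  2  2  2  2  2  2
 Y  0  1  1  2  2  2  2  2  2  2  2
 U  0  1  2  2  2  2  2  2  2  2  2
 B  0  1  2  2  2  3  3  3  3  3  3
 U  0  1  2  2  2  3  3  3  3  3  3
 U  0  1  2  2  2  3  3  3  3  3  3
 B  0  1  2  2  2  3  3  3  3  4  4
dp[8][10] = 4. One LCS (by backtracking along matches): RKBB.

4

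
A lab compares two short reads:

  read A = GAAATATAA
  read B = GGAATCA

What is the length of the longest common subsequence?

5

Taking G [1,2], then A [3,3], then A [4,4], then T [5,5], then A [9,7] gives a common subsequence of length 5. The LCS DP gives dp[9][7] = 5, so this is optimal.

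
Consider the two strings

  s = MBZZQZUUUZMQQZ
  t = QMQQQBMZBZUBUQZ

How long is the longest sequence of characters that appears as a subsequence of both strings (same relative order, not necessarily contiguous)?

8

Pick M [1,2], B [2,6], Z [3,8], Z [6,10], U [7,11], U [9,13], Q [13,14], Z [14,15]; all 8 characters appear in both, in order. dp[14][15] = 8 confirms this is the maximum.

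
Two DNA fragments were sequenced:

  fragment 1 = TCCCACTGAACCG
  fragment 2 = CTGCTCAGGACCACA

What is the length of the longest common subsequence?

8

One common subsequence of length 8: T [1,2], then C [2,4], then C [4,6], then A [5,7], then G [8,9], then A [9,10], then A [10,13], then C [11,14]. dp[13][15] = 8 confirms this is the maximum.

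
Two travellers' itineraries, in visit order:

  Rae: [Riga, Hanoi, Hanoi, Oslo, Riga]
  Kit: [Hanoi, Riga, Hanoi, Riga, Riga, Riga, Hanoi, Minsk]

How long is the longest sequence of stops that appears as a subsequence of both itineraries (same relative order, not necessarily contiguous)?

3

Match Riga (Rae #1, Kit #2), Hanoi (Rae #2, Kit #3), Hanoi (Rae #3, Kit #7) — 3 stops in the same relative order in both, and the DP table's final entry dp[5][8] is also 3, so no common subsequence is longer.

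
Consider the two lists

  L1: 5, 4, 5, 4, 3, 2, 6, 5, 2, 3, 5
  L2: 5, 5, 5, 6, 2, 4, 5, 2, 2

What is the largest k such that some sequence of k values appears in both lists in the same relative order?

5

Let dp[i][j] be the LCS length of the first i values of L1 and the first j values of L2. dp[i][j] = dp[i-1][j-1]+1 when the i-th and j-th values match, else max(dp[i-1][j], dp[i][j-1]).
    ·  5  5  5  6  2  4  5  2  2
 ·  0  0  0  0  0  0  0  0  0  0
 5  0  1  1  1  1  1  1  1  1  1
 4  0  1  1  1  1  1  2  2  2  2
 5  0  1  2  2  2  2  2  3  3  3
 4  0  1  2  2  2  2  3  3  3  3
 3  0  1  2  2  2  2  3  3  3  3
 2  0  1  2  2  2  3  3  3  4  4
 6  0  1  2  2  3  3  3  3  4  4
 5  0  1  2  3  3  3  3  4  4  4
 2  0  1  2  3  3  4  4  4  5  5
 3  0  1  2  3  3  4  4  4  5  5
 5  0  1  2  3  3  4  4  5  5  5
dp[11][9] = 5. One LCS (by backtracking along matches): 5, 4, 5, 2, 2.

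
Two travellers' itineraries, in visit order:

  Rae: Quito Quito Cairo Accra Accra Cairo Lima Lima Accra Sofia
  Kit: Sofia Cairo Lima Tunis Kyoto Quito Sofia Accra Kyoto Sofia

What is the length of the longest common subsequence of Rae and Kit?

4

One common subsequence of length 4: Cairo (Rae #6, Kit #2), Lima (Rae #7, Kit #3), Accra (Rae #9, Kit #8), Sofia (Rae #10, Kit #10), and the DP table's final entry dp[10][10] is also 4, so no common subsequence is longer.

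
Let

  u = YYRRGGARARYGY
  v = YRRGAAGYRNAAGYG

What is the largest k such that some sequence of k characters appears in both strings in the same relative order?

Taking Y (u #2, v #1), then R (u #3, v #2), then R (u #4, v #3), then G (u #5, v #4), then G (u #6, v #7), then A (u #7, v #11), then A (u #9, v #12), then Y (u #11, v #14), then G (u #12, v #15) gives a common subsequence of length 9, and the DP table's final entry dp[13][15] is also 9, so no common subsequence is longer.

9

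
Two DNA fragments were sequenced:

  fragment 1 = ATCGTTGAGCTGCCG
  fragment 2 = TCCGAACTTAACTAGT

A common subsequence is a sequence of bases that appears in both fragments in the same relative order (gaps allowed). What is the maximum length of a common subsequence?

9

Match T (fragment 1 #2, fragment 2 #1); then C (fragment 1 #3, fragment 2 #3); then G (fragment 1 #4, fragment 2 #4); then T (fragment 1 #5, fragment 2 #8); then T (fragment 1 #6, fragment 2 #9); then A (fragment 1 #8, fragment 2 #11); then C (fragment 1 #10, fragment 2 #12); then T (fragment 1 #11, fragment 2 #13); then G (fragment 1 #12, fragment 2 #15) — 9 bases in the same relative order in both. The LCS DP gives dp[15][16] = 9, so this is optimal.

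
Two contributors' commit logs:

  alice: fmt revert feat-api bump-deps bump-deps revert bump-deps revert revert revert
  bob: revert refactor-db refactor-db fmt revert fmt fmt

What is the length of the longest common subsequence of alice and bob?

2

One common subsequence of length 2: fmt at alice[1]=bob[4]; then revert at alice[2]=bob[5], and the DP table's final entry dp[10][7] is also 2, so no common subsequence is longer.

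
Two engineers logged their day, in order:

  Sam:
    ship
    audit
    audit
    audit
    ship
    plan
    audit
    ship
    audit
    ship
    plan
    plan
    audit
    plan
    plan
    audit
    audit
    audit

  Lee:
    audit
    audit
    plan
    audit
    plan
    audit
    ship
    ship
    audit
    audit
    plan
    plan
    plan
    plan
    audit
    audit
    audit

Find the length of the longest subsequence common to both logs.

Taking audit at Sam[2]=Lee[1], then audit at Sam[3]=Lee[2], then audit at Sam[4]=Lee[4], then plan at Sam[6]=Lee[5], then audit at Sam[7]=Lee[6], then ship at Sam[8]=Lee[8], then audit at Sam[9]=Lee[10], then plan at Sam[11]=Lee[11], then plan at Sam[12]=Lee[12], then plan at Sam[14]=Lee[13], then plan at Sam[15]=Lee[14], then audit at Sam[16]=Lee[15], then audit at Sam[17]=Lee[16], then audit at Sam[18]=Lee[17] gives a common subsequence of length 14. dp[18][17] = 14 confirms this is the maximum.

14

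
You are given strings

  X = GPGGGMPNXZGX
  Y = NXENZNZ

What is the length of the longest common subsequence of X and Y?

3

Pick N (X #8, Y #1) → X (X #9, Y #2) → Z (X #10, Y #7); all 3 characters appear in both, in order. dp[12][7] = 3 confirms this is the maximum.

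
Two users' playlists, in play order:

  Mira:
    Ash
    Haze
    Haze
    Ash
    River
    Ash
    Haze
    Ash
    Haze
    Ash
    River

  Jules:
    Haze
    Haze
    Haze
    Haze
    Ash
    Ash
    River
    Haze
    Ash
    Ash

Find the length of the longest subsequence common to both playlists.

7

Pick Haze at Mira[2]=Jules[3], then Haze at Mira[3]=Jules[4], then Ash at Mira[4]=Jules[6], then River at Mira[5]=Jules[7], then Haze at Mira[7]=Jules[8], then Ash at Mira[8]=Jules[9], then Ash at Mira[10]=Jules[10]; all 7 songs appear in both, in order, and the DP table's final entry dp[11][10] is also 7, so no common subsequence is longer.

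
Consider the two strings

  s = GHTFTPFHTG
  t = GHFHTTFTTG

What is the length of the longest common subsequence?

7

Let dp[i][j] be the LCS length of the first i characters of s and the first j characters of t. dp[i][j] = dp[i-1][j-1]+1 when the i-th and j-th characters match, else max(dp[i-1][j], dp[i][j-1]).
    ·  G  H  F  H  T  T  F  T  T  G
 ·  0  0  0  0  0  0  0  0  0  0  0
 G  0  1  1  1  1  1  1  1  1  1  1
 H  0  1  2  2  2  2  2  2  2  2  2
 T  0  1  2  2  2  3  3  3  3  3  3
 F  0  1  2  3  3  3  3  4  4  4  4
 T  0  1  2  3  3  4  4  4  5  5  5
 P  0  1  2  3  3  4  4  4  5  5  5
 F  0  1  2  3  3  4  4  5  5  5  5
 H  0  1  2  3  4  4  4  5  5  5  5
 T  0  1  2  3  4  5  5  5  6  6  6
 G  0  1  2  3  4  5  5  5  6  6  7
dp[10][10] = 7. One LCS (by backtracking along matches): GHTFTTG.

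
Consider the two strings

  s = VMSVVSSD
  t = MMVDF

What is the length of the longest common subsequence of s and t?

3

One common subsequence of length 3: M (s #2, t #2), V (s #5, t #3), D (s #8, t #4). Since dp[8][5] = 3, nothing longer is possible.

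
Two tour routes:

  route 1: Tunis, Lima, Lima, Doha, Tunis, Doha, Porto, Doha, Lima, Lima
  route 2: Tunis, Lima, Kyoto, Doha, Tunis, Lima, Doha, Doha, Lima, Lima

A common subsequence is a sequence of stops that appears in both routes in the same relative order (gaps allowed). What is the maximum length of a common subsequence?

One common subsequence of length 8: Tunis [1,1] → Lima [2,2] → Doha [4,4] → Tunis [5,5] → Doha [6,7] → Doha [8,8] → Lima [9,9] → Lima [10,10]. dp[10][10] = 8 confirms this is the maximum.

8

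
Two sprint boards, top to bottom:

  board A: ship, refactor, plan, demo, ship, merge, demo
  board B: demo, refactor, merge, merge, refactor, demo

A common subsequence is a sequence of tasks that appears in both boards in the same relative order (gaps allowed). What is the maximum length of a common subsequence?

3

Match refactor at board A[2]=board B[2]; then merge at board A[6]=board B[4]; then demo at board A[7]=board B[6] — 3 tasks in the same relative order in both, and the DP table's final entry dp[7][6] is also 3, so no common subsequence is longer.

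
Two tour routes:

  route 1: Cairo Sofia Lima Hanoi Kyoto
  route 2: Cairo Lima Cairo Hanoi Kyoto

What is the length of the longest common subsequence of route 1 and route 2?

4

Match Cairo at route 1[1]=route 2[1]; then Lima at route 1[3]=route 2[2]; then Hanoi at route 1[4]=route 2[4]; then Kyoto at route 1[5]=route 2[5] — 4 stops in the same relative order in both. dp[5][5] = 4 confirms this is the maximum.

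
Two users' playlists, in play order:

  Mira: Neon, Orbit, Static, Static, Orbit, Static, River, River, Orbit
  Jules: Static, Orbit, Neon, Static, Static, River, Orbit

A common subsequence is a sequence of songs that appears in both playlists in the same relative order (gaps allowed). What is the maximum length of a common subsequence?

5

Taking Neon (Mira #1, Jules #3), then Static (Mira #4, Jules #4), then Static (Mira #6, Jules #5), then River (Mira #8, Jules #6), then Orbit (Mira #9, Jules #7) gives a common subsequence of length 5, and the DP table's final entry dp[9][7] is also 5, so no common subsequence is longer.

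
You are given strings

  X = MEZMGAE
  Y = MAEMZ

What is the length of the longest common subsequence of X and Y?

3

Let dp[i][j] be the LCS length of the first i characters of X and the first j characters of Y. dp[i][j] = dp[i-1][j-1]+1 when the i-th and j-th characters match, else max(dp[i-1][j], dp[i][j-1]).
    ·  M  A  E  M  Z
 ·  0  0  0  0  0  0
 M  0  1  1  1  1  1
 E  0  1  1  2  2  2
 Z  0  1  1  2  2  3
 M  0  1  1  2  3  3
 G  0  1  1  2  3  3
 A  0  1  2  2  3  3
 E  0  1  2  3  3  3
dp[7][5] = 3. One LCS (by backtracking along matches): MEZ.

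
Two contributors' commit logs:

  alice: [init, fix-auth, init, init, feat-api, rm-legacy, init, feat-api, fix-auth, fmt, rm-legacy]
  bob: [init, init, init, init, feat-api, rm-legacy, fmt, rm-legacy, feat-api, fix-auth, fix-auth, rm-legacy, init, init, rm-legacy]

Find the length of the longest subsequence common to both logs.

One common subsequence of length 8: init at alice[1]=bob[2], init at alice[3]=bob[3], init at alice[4]=bob[4], feat-api at alice[5]=bob[5], rm-legacy at alice[6]=bob[8], feat-api at alice[8]=bob[9], fix-auth at alice[9]=bob[11], rm-legacy at alice[11]=bob[15]. Since dp[11][15] = 8, nothing longer is possible.

8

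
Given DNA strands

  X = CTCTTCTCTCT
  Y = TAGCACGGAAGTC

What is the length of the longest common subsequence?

Let dp[i][j] be the LCS length of the first i bases of X and the first j bases of Y. dp[i][j] = dp[i-1][j-1]+1 when the i-th and j-th bases match, else max(dp[i-1][j], dp[i][j-1]).
    ·  T  A  G  C  A  C  G  G  A  A  G  T  C
 ·  0  0  0  0  0  0  0  0  0  0  0  0  0  0
 C  0  0  0  0  1  1  1  1  1  1  1  1  1  1
 T  0  1  1  1  1  1  1  1  1  1  1  1  2  2
 C  0  1  1  1  2  2  2  2  2  2  2  2  2  3
 T  0  1  1  1  2  2  2  2  2  2  2  2  3  3
 T  0  1  1  1  2  2  2  2  2  2  2  2  3  3
 C  0  1  1  1  2  2  3  3  3  3  3  3  3  4
 T  0  1  1  1  2  2  3  3  3  3  3  3  4  4
 C  0  1  1  1  2  2  3  3  3  3  3  3  4  5
 T  0  1  1  1  2  2  3  3  3  3  3  3  4  5
 C  0  1  1  1  2  2  3  3  3  3  3  3  4  5
 T  0  1  1  1  2  2  3  3  3  3  3  3  4  5
dp[11][13] = 5. One LCS (by backtracking along matches): TCCTC.

5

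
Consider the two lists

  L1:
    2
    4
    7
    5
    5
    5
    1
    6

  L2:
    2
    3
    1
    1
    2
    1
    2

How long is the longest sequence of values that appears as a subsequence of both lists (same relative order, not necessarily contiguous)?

2

Pick 2 at L1[1]=L2[5], then 1 at L1[7]=L2[6]; all 2 values appear in both, in order. Since dp[8][7] = 2, nothing longer is possible.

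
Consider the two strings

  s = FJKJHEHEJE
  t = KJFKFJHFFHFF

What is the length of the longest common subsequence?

5

Let dp[i][j] be the LCS length of the first i characters of s and the first j characters of t. dp[i][j] = dp[i-1][j-1]+1 when the i-th and j-th characters match, else max(dp[i-1][j], dp[i][j-1]).
    ·  K  J  F  K  F  J  H  F  F  H  F  F
 ·  0  0  0  0  0  0  0  0  0  0  0  0  0
 F  0  0  0  1  1  1  1  1  1  1  1  1  1
 J  0  0  1  1  1  1  2  2  2  2  2  2  2
 K  0  1  1  1  2  2  2  2  2  2  2  2  2
 J  0  1  2  2  2  2  3  3  3  3  3  3  3
 H  0  1  2  2  2  2  3  4  4  4  4  4  4
 E  0  1  2  2  2  2  3  4  4  4  4  4  4
 H  0  1  2  2  2  2  3  4  4  4  5  5  5
 E  0  1  2  2  2  2  3  4  4  4  5  5  5
 J  0  1  2  2  2  2  3  4  4  4  5  5  5
 E  0  1  2  2  2  2  3  4  4  4  5  5  5
dp[10][12] = 5. One LCS (by backtracking along matches): FKJHH.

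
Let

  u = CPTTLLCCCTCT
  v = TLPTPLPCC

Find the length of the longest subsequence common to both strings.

Let dp[i][j] be the LCS length of the first i characters of u and the first j characters of v. dp[i][j] = dp[i-1][j-1]+1 when the i-th and j-th characters match, else max(dp[i-1][j], dp[i][j-1]).
    ·  T  L  P  T  P  L  P  C  C
 ·  0  0  0  0  0  0  0  0  0  0
 C  0  0  0  0  0  0  0  0  1  1
 P  0  0  0  1  1  1  1  1  1  1
 T  0  1  1  1  2  2  2  2  2  2
 T  0  1  1  1  2  2  2  2  2  2
 L  0  1  2  2  2  2  3  3  3  3
 L  0  1  2  2  2  2  3  3  3  3
 C  0  1  2  2  2  2  3  3  4  4
 C  0  1  2  2  2  2  3  3  4  5
 C  0  1  2  2  2  2  3  3  4  5
 T  0  1  2  2  3  3  3  3  4  5
 C  0  1  2  2  3  3  3  3  4  5
 T  0  1  2  2  3  3  3  3  4  5
dp[12][9] = 5. One LCS (by backtracking along matches): PTLCC.

5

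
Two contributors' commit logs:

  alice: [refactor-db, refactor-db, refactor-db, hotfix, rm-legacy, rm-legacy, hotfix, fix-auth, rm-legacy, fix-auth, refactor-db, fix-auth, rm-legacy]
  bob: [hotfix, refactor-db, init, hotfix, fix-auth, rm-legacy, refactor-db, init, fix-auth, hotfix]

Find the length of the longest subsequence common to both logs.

6

Match refactor-db (alice #1, bob #2), then hotfix (alice #7, bob #4), then fix-auth (alice #8, bob #5), then rm-legacy (alice #9, bob #6), then refactor-db (alice #11, bob #7), then fix-auth (alice #12, bob #9) — 6 commits in the same relative order in both. dp[13][10] = 6 confirms this is the maximum.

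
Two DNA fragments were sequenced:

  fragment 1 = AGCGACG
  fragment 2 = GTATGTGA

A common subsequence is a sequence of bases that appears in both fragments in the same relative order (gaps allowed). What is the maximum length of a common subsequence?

One common subsequence of length 4: A at fragment 1[1]=fragment 2[3]; then G at fragment 1[2]=fragment 2[5]; then G at fragment 1[4]=fragment 2[7]; then A at fragment 1[5]=fragment 2[8]. dp[7][8] = 4 confirms this is the maximum.

4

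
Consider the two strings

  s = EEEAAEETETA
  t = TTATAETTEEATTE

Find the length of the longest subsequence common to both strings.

6

Pick E (s #1, t #6); then E (s #2, t #9); then E (s #3, t #10); then A (s #4, t #11); then T (s #8, t #13); then E (s #9, t #14); all 6 characters appear in both, in order. Since dp[11][14] = 6, nothing longer is possible.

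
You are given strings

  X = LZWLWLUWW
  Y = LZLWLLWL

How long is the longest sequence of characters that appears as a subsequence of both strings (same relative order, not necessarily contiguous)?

6

Let dp[i][j] be the LCS length of the first i characters of X and the first j characters of Y. dp[i][j] = dp[i-1][j-1]+1 when the i-th and j-th characters match, else max(dp[i-1][j], dp[i][j-1]).
    ·  L  Z  L  W  L  L  W  L
 ·  0  0  0  0  0  0  0  0  0
 L  0  1  1  1  1  1  1  1  1
 Z  0  1  2  2  2  2  2  2  2
 W  0  1  2  2  3  3  3  3  3
 L  0  1  2  3  3  4  4  4  4
 W  0  1  2  3  4  4  4  5  5
 L  0  1  2  3  4  5  5  5  6
 U  0  1  2  3  4  5  5  5  6
 W  0  1  2  3  4  5  5  6  6
 W  0  1  2  3  4  5  5  6  6
dp[9][8] = 6. One LCS (by backtracking along matches): LZWLWL.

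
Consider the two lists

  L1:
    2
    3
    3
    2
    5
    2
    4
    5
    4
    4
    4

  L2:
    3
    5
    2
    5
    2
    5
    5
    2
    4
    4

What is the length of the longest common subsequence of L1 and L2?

7

Taking 3 [2,1]; then 2 [4,3]; then 5 [5,4]; then 2 [6,5]; then 5 [8,7]; then 4 [10,9]; then 4 [11,10] gives a common subsequence of length 7. dp[11][10] = 7 confirms this is the maximum.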